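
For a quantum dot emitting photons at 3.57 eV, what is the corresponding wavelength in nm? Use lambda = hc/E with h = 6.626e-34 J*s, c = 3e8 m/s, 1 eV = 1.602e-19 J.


Convert energy: E = 3.57 eV = 3.57 * 1.602e-19 = 5.71914e-19 J
lambda = h*c / E = 6.626e-34 * 3e8 / 5.71914e-19
lambda = 3.4757e-07 m = 347.6 nm

347.6


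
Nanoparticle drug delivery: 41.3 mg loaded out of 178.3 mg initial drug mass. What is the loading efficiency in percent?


Drug loading efficiency = (drug loaded / drug initial) * 100
DLE = 41.3 / 178.3 * 100
DLE = 0.2316 * 100
DLE = 23.16%

23.16


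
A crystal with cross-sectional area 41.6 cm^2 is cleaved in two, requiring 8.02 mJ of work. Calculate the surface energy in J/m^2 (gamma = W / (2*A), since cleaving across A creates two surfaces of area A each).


Convert: A = 41.6 cm^2 = 0.00416 m^2, W = 8.02 mJ = 0.00802 J
Cleaving exposes two faces of area A, so total new surface = 2*A and gamma = W / (2*A)
gamma = 0.00802 / (2 * 0.00416)
gamma = 0.964 J/m^2

0.964


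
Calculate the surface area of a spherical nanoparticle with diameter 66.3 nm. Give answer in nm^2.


Radius r = 66.3/2 = 33.15 nm
Surface area SA = 4 * pi * r^2
SA = 4 * pi * (33.15)^2
SA = 13809.47 nm^2

13809.47


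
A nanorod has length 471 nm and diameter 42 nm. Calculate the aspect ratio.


Aspect ratio AR = length / diameter
AR = 471 / 42
AR = 11.21

11.21


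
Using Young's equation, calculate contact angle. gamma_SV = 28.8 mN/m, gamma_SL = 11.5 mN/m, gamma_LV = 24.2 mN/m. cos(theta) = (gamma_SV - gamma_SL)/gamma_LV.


cos(theta) = (gamma_SV - gamma_SL) / gamma_LV
cos(theta) = (28.8 - 11.5) / 24.2
cos(theta) = 0.714876
theta = arccos(0.714876) = 44.37 degrees

44.37


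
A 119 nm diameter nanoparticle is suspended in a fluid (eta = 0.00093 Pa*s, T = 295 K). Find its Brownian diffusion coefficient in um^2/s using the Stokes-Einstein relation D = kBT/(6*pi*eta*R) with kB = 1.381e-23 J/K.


Radius R = 119/2 = 59.5 nm = 5.95e-08 m
D = kB*T / (6*pi*eta*R)
D = 1.381e-23 * 295 / (6 * pi * 0.00093 * 5.95e-08)
D = 3.90584e-12 m^2/s = 3.906 um^2/s

3.906


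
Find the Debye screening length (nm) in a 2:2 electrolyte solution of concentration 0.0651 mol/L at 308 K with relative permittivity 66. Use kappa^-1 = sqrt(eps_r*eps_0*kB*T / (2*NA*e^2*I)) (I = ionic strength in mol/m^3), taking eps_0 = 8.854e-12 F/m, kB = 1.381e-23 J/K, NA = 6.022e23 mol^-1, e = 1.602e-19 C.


Ionic strength I = 0.0651 * 2^2 * 1000 = 260.4 mol/m^3
kappa^-1 = sqrt(66 * 8.854e-12 * 1.381e-23 * 308 / (2 * 6.022e23 * (1.602e-19)^2 * 260.4))
kappa^-1 = 0.556 nm

0.556


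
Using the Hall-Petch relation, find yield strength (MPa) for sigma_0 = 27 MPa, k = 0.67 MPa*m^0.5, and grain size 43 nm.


d = 43 nm = 4.3e-08 m
sqrt(d) = 0.0002073644
Hall-Petch contribution = k / sqrt(d) = 0.67 / 0.0002073644 = 3231.0 MPa
sigma = sigma_0 + k/sqrt(d) = 27 + 3231.0 = 3258.0 MPa

3258.0


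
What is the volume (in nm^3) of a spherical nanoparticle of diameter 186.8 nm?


Radius r = 186.8/2 = 93.4 nm
Volume V = (4/3) * pi * r^3
V = (4/3) * pi * (93.4)^3
V = 3412944.59 nm^3

3412944.59


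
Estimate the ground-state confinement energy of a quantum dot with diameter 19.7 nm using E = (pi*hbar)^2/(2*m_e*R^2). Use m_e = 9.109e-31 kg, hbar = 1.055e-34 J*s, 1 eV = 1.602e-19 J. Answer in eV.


Radius R = 19.7/2 = 9.85 nm = 9.85e-09 m
E = (pi * 1.055e-34)^2 / (2 * 9.109e-31 * (9.85e-09)^2)
E(J) = 6.21486e-22
E = E(J) / 1.602e-19 = 0.0039 eV

0.0039


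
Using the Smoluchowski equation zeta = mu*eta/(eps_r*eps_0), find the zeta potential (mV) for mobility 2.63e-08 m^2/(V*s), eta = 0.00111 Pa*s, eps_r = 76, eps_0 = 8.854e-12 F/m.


Smoluchowski equation: zeta = mu * eta / (eps_r * eps_0)
zeta = 2.63e-08 * 0.00111 / (76 * 8.854e-12)
zeta = 0.043384 V = 43.38 mV

43.38


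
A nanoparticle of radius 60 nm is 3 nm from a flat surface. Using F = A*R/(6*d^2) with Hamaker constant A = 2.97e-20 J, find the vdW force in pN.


Convert to SI: R = 60 nm = 6e-08 m, d = 3 nm = 3e-09 m
F = A * R / (6 * d^2)
F = 2.97e-20 * 6e-08 / (6 * (3e-09)^2)
F = 3.3e-11 N = 33.0 pN

33.0


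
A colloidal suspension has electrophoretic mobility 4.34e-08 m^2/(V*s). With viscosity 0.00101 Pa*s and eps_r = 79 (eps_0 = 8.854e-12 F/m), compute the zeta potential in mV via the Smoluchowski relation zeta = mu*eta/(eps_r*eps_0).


Smoluchowski equation: zeta = mu * eta / (eps_r * eps_0)
zeta = 4.34e-08 * 0.00101 / (79 * 8.854e-12)
zeta = 0.062668 V = 62.67 mV

62.67


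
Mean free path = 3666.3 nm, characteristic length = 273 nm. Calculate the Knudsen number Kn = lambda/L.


Knudsen number Kn = lambda / L
Kn = 3666.3 / 273
Kn = 13.4297

13.4297


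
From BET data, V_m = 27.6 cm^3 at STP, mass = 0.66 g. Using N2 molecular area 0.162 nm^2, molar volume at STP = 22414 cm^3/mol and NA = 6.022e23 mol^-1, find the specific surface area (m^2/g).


Number of moles in monolayer = V_m / 22414 = 27.6 / 22414 = 0.00123137
Number of molecules = moles * NA = 0.00123137 * 6.022e23
SA = molecules * sigma / mass
SA = (27.6 / 22414) * 6.022e23 * 0.162e-18 / 0.66
SA = 182.0 m^2/g

182.0


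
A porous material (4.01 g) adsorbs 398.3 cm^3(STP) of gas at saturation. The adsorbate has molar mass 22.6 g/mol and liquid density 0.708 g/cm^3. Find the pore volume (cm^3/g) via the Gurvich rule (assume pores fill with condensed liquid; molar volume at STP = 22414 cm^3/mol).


Moles adsorbed n = V_ads / 22414 = 398.3 / 22414 = 1.777014e-02 mol
Liquid volume V_liq = n * M / rho_liq = 1.777014e-02 * 22.6 / 0.708 = 0.56724 cm^3
Specific pore volume V_pore = V_liq / m_sample = 0.56724 / 4.01
V_pore = 0.1415 cm^3/g

0.1415


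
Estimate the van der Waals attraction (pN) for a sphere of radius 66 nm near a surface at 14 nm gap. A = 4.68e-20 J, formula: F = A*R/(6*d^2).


Convert to SI: R = 66 nm = 6.6e-08 m, d = 14 nm = 1.4e-08 m
F = A * R / (6 * d^2)
F = 4.68e-20 * 6.6e-08 / (6 * (1.4e-08)^2)
F = 2.62653e-12 N = 2.627 pN

2.627


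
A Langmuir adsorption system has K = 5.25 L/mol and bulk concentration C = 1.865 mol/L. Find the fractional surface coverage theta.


Langmuir isotherm: theta = K*C / (1 + K*C)
K*C = 5.25 * 1.865 = 9.79125
theta = 9.79125 / (1 + 9.79125) = 9.79125 / 10.79125
theta = 0.9073

0.9073


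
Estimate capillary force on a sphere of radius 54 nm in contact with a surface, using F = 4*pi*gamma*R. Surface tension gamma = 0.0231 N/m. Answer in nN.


Convert radius: R = 54 nm = 5.4e-08 m
F = 4 * pi * gamma * R
F = 4 * pi * 0.0231 * 5.4e-08
F = 1.56753e-08 N = 15.6753 nN

15.6753


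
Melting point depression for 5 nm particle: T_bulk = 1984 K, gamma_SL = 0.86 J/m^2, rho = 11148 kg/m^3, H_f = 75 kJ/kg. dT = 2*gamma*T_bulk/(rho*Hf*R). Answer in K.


Radius R = 5/2 = 2.5 nm = 2.5e-09 m
Convert H_f = 75 kJ/kg = 75000 J/kg
dT = 2 * gamma_SL * T_bulk / (rho * H_f * R)
dT = 2 * 0.86 * 1984 / (11148 * 75000 * 2.5e-09)
dT = 1632.6 K

1632.6


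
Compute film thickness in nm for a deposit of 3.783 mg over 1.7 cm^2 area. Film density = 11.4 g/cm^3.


Convert: m = 3.783 mg = 3.7830e-06 kg, A = 1.7 cm^2 = 1.7000e-04 m^2, rho = 11.4 g/cm^3 = 11400 kg/m^3
t = m / (A * rho)
t = 3.7830e-06 / (1.7000e-04 * 11400)
t = 1.9520e-06 m = 1952.0 nm

1952.0


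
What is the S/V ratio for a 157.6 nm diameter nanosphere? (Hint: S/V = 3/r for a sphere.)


Radius r = 157.6/2 = 78.8 nm
S/V = 3 / r = 3 / 78.8
S/V = 0.0381 nm^-1

0.0381


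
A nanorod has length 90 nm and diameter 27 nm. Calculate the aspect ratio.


Aspect ratio AR = length / diameter
AR = 90 / 27
AR = 3.33

3.33


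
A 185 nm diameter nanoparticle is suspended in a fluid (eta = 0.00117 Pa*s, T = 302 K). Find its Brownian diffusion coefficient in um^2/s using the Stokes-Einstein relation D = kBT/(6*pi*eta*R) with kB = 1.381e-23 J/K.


Radius R = 185/2 = 92.5 nm = 9.25e-08 m
D = kB*T / (6*pi*eta*R)
D = 1.381e-23 * 302 / (6 * pi * 0.00117 * 9.25e-08)
D = 2.04443e-12 m^2/s = 2.044 um^2/s

2.044


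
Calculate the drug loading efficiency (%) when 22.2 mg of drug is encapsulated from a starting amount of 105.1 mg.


Drug loading efficiency = (drug loaded / drug initial) * 100
DLE = 22.2 / 105.1 * 100
DLE = 0.2112 * 100
DLE = 21.12%

21.12


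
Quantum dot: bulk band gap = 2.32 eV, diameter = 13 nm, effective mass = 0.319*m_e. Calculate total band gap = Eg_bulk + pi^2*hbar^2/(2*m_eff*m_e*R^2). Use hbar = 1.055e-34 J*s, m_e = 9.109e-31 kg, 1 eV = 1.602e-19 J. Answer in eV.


Radius R = 13/2 nm = 6.5e-09 m
Confinement energy dE = pi^2 * hbar^2 / (2 * m_eff * m_e * R^2)
dE = pi^2 * (1.055e-34)^2 / (2 * 0.319 * 9.109e-31 * (6.5e-09)^2) J, divided by 1.602e-19 J/eV
dE = 0.0279 eV
Total band gap = E_g(bulk) + dE = 2.32 + 0.0279 = 2.3479 eV

2.3479


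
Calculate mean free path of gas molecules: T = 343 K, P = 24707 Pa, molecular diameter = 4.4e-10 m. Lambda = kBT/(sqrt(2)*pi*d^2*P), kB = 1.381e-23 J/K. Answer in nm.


Mean free path: lambda = kB*T / (sqrt(2) * pi * d^2 * P)
lambda = 1.381e-23 * 343 / (sqrt(2) * pi * (4.4e-10)^2 * 24707)
lambda = 2.22894e-07 m
lambda = 222.89 nm

222.89


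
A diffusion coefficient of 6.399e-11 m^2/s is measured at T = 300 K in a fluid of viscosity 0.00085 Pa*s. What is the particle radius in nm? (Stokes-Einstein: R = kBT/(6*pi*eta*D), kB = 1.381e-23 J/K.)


Stokes-Einstein: R = kB*T / (6*pi*eta*D)
R = 1.381e-23 * 300 / (6 * pi * 0.00085 * 6.399e-11)
R = 4.04094e-09 m = 4.04 nm

4.04


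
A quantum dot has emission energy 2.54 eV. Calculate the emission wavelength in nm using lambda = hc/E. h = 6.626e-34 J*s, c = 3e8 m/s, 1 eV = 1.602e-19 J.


Convert energy: E = 2.54 eV = 2.54 * 1.602e-19 = 4.06908e-19 J
lambda = h*c / E = 6.626e-34 * 3e8 / 4.06908e-19
lambda = 4.88513e-07 m = 488.5 nm

488.5


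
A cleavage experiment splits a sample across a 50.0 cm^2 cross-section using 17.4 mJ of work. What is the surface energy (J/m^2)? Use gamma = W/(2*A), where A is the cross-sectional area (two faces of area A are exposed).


Convert: A = 50.0 cm^2 = 0.005 m^2, W = 17.4 mJ = 0.0174 J
Cleaving exposes two faces of area A, so total new surface = 2*A and gamma = W / (2*A)
gamma = 0.0174 / (2 * 0.005)
gamma = 1.74 J/m^2

1.74


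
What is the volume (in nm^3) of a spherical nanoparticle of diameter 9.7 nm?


Radius r = 9.7/2 = 4.85 nm
Volume V = (4/3) * pi * r^3
V = (4/3) * pi * (4.85)^3
V = 477.87 nm^3

477.87


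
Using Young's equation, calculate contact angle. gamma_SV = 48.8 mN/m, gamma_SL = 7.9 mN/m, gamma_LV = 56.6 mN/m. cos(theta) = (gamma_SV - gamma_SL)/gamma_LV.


cos(theta) = (gamma_SV - gamma_SL) / gamma_LV
cos(theta) = (48.8 - 7.9) / 56.6
cos(theta) = 0.722615
theta = arccos(0.722615) = 43.73 degrees

43.73


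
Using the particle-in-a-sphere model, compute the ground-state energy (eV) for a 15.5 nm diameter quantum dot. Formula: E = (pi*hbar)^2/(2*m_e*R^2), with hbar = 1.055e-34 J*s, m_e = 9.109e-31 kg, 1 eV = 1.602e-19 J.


Radius R = 15.5/2 = 7.75 nm = 7.75e-09 m
E = (pi * 1.055e-34)^2 / (2 * 9.109e-31 * (7.75e-09)^2)
E(J) = 1.00392e-21
E = E(J) / 1.602e-19 = 0.0063 eV

0.0063


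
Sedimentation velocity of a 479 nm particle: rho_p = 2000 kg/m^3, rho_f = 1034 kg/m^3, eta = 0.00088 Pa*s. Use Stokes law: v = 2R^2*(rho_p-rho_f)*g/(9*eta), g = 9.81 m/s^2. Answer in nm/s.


Radius R = 479/2 nm = 2.395e-07 m
Density difference = 2000 - 1034 = 966 kg/m^3
v = 2 * R^2 * (rho_p - rho_f) * g / (9 * eta)
v = 2 * (2.395e-07)^2 * 966 * 9.81 / (9 * 0.00088)
v = 1.37266e-07 m/s = 137.2657 nm/s

137.2657


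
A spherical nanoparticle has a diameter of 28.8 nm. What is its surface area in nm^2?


Radius r = 28.8/2 = 14.4 nm
Surface area SA = 4 * pi * r^2
SA = 4 * pi * (14.4)^2
SA = 2605.76 nm^2

2605.76


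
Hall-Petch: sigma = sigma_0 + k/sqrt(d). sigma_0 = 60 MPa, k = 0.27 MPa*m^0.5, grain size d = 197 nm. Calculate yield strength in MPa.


d = 197 nm = 1.97e-07 m
sqrt(d) = 0.0004438468
Hall-Petch contribution = k / sqrt(d) = 0.27 / 0.0004438468 = 608.3 MPa
sigma = sigma_0 + k/sqrt(d) = 60 + 608.3 = 668.3 MPa

668.3


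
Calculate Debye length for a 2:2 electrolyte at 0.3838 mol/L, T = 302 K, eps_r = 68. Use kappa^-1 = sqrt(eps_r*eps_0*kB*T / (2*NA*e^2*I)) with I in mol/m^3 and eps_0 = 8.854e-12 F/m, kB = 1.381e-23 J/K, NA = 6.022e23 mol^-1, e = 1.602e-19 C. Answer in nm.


Ionic strength I = 0.3838 * 2^2 * 1000 = 1535.2 mol/m^3
kappa^-1 = sqrt(68 * 8.854e-12 * 1.381e-23 * 302 / (2 * 6.022e23 * (1.602e-19)^2 * 1535.2))
kappa^-1 = 0.23 nm

0.23


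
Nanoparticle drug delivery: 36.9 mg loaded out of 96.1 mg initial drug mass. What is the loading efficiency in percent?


Drug loading efficiency = (drug loaded / drug initial) * 100
DLE = 36.9 / 96.1 * 100
DLE = 0.384 * 100
DLE = 38.4%

38.4


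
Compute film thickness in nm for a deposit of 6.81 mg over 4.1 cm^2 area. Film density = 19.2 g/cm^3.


Convert: m = 6.81 mg = 6.8100e-06 kg, A = 4.1 cm^2 = 4.1000e-04 m^2, rho = 19.2 g/cm^3 = 19200 kg/m^3
t = m / (A * rho)
t = 6.8100e-06 / (4.1000e-04 * 19200)
t = 8.6509e-07 m = 865.1 nm

865.1


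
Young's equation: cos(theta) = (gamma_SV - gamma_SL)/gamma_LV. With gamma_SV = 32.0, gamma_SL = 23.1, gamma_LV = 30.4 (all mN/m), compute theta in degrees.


cos(theta) = (gamma_SV - gamma_SL) / gamma_LV
cos(theta) = (32.0 - 23.1) / 30.4
cos(theta) = 0.292763
theta = arccos(0.292763) = 72.98 degrees

72.98


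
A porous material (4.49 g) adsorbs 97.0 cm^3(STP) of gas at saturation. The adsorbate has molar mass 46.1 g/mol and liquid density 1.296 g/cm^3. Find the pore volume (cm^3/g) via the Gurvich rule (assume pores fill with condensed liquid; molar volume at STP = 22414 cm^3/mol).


Moles adsorbed n = V_ads / 22414 = 97.0 / 22414 = 4.327652e-03 mol
Liquid volume V_liq = n * M / rho_liq = 4.327652e-03 * 46.1 / 1.296 = 0.15394 cm^3
Specific pore volume V_pore = V_liq / m_sample = 0.15394 / 4.49
V_pore = 0.0343 cm^3/g

0.0343


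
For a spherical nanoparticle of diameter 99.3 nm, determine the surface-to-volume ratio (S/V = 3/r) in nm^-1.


Radius r = 99.3/2 = 49.65 nm
S/V = 3 / r = 3 / 49.65
S/V = 0.0604 nm^-1

0.0604


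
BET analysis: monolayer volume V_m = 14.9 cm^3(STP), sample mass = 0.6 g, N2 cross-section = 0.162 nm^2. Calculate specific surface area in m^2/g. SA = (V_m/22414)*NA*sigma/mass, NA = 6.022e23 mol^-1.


Number of moles in monolayer = V_m / 22414 = 14.9 / 22414 = 0.00066476
Number of molecules = moles * NA = 0.00066476 * 6.022e23
SA = molecules * sigma / mass
SA = (14.9 / 22414) * 6.022e23 * 0.162e-18 / 0.6
SA = 108.1 m^2/g

108.1


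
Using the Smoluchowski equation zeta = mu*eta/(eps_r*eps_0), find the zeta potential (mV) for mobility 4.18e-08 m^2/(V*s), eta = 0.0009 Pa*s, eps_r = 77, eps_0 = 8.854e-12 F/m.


Smoluchowski equation: zeta = mu * eta / (eps_r * eps_0)
zeta = 4.18e-08 * 0.0009 / (77 * 8.854e-12)
zeta = 0.055181 V = 55.18 mV

55.18


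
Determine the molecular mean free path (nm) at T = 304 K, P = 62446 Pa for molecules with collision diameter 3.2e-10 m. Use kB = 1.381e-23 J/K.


Mean free path: lambda = kB*T / (sqrt(2) * pi * d^2 * P)
lambda = 1.381e-23 * 304 / (sqrt(2) * pi * (3.2e-10)^2 * 62446)
lambda = 1.47774e-07 m
lambda = 147.77 nm

147.77


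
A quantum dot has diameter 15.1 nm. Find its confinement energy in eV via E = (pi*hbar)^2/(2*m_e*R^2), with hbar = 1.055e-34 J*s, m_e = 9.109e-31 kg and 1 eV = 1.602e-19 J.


Radius R = 15.1/2 = 7.55 nm = 7.55e-09 m
E = (pi * 1.055e-34)^2 / (2 * 9.109e-31 * (7.55e-09)^2)
E(J) = 1.05782e-21
E = E(J) / 1.602e-19 = 0.0066 eV

0.0066


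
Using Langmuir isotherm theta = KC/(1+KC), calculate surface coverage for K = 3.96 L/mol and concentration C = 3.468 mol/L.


Langmuir isotherm: theta = K*C / (1 + K*C)
K*C = 3.96 * 3.468 = 13.73328
theta = 13.73328 / (1 + 13.73328) = 13.73328 / 14.73328
theta = 0.9321

0.9321


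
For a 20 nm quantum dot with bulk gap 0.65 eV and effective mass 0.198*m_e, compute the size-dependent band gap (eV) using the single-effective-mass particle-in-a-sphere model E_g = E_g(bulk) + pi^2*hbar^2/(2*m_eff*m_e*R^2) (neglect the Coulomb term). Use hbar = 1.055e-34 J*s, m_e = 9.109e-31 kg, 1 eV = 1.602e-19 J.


Radius R = 20/2 nm = 1e-08 m
Confinement energy dE = pi^2 * hbar^2 / (2 * m_eff * m_e * R^2)
dE = pi^2 * (1.055e-34)^2 / (2 * 0.198 * 9.109e-31 * (1e-08)^2) J, divided by 1.602e-19 J/eV
dE = 0.019 eV
Total band gap = E_g(bulk) + dE = 0.65 + 0.019 = 0.669 eV

0.669


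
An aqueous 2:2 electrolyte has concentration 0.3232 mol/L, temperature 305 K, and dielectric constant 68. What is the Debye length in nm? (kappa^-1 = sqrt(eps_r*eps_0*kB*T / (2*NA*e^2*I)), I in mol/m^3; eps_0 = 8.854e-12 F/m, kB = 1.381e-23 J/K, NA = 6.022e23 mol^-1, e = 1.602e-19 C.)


Ionic strength I = 0.3232 * 2^2 * 1000 = 1292.8 mol/m^3
kappa^-1 = sqrt(68 * 8.854e-12 * 1.381e-23 * 305 / (2 * 6.022e23 * (1.602e-19)^2 * 1292.8))
kappa^-1 = 0.252 nm

0.252


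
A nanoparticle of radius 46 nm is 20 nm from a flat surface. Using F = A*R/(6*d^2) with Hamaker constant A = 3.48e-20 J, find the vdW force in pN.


Convert to SI: R = 46 nm = 4.6e-08 m, d = 20 nm = 2e-08 m
F = A * R / (6 * d^2)
F = 3.48e-20 * 4.6e-08 / (6 * (2e-08)^2)
F = 6.67e-13 N = 0.667 pN

0.667


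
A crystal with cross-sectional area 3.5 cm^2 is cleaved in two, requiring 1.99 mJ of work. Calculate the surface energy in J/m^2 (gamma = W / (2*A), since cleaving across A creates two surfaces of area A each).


Convert: A = 3.5 cm^2 = 0.00035 m^2, W = 1.99 mJ = 0.00199 J
Cleaving exposes two faces of area A, so total new surface = 2*A and gamma = W / (2*A)
gamma = 0.00199 / (2 * 0.00035)
gamma = 2.843 J/m^2

2.843


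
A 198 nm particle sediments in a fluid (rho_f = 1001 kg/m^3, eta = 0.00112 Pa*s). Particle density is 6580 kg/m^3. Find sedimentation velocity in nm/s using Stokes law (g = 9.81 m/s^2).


Radius R = 198/2 nm = 9.9e-08 m
Density difference = 6580 - 1001 = 5579 kg/m^3
v = 2 * R^2 * (rho_p - rho_f) * g / (9 * eta)
v = 2 * (9.9e-08)^2 * 5579 * 9.81 / (9 * 0.00112)
v = 1.0643e-07 m/s = 106.4303 nm/s

106.4303


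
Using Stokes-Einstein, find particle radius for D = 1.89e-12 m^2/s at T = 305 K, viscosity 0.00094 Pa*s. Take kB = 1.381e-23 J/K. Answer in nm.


Stokes-Einstein: R = kB*T / (6*pi*eta*D)
R = 1.381e-23 * 305 / (6 * pi * 0.00094 * 1.89e-12)
R = 1.25777e-07 m = 125.78 nm

125.78


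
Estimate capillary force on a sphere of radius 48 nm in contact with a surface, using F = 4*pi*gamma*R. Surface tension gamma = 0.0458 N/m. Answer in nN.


Convert radius: R = 48 nm = 4.8e-08 m
F = 4 * pi * gamma * R
F = 4 * pi * 0.0458 * 4.8e-08
F = 2.76259e-08 N = 27.6259 nN

27.6259


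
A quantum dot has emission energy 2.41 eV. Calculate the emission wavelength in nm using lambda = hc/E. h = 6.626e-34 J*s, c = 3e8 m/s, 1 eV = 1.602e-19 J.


Convert energy: E = 2.41 eV = 2.41 * 1.602e-19 = 3.86082e-19 J
lambda = h*c / E = 6.626e-34 * 3e8 / 3.86082e-19
lambda = 5.14865e-07 m = 514.9 nm

514.9


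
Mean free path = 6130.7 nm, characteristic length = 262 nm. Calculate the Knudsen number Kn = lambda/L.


Knudsen number Kn = lambda / L
Kn = 6130.7 / 262
Kn = 23.3996

23.3996


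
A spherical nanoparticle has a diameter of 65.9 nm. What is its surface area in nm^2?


Radius r = 65.9/2 = 32.95 nm
Surface area SA = 4 * pi * r^2
SA = 4 * pi * (32.95)^2
SA = 13643.34 nm^2

13643.34


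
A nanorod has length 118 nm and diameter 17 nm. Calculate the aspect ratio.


Aspect ratio AR = length / diameter
AR = 118 / 17
AR = 6.94

6.94


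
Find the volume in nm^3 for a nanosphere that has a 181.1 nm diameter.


Radius r = 181.1/2 = 90.55 nm
Volume V = (4/3) * pi * r^3
V = (4/3) * pi * (90.55)^3
V = 3109954.06 nm^3

3109954.06


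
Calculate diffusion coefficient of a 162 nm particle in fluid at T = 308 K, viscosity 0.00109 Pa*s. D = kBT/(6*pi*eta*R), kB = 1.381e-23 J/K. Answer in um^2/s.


Radius R = 162/2 = 81 nm = 8.1e-08 m
D = kB*T / (6*pi*eta*R)
D = 1.381e-23 * 308 / (6 * pi * 0.00109 * 8.1e-08)
D = 2.55583e-12 m^2/s = 2.556 um^2/s

2.556


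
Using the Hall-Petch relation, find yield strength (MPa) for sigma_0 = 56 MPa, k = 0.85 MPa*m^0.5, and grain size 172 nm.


d = 172 nm = 1.72e-07 m
sqrt(d) = 0.0004147288
Hall-Petch contribution = k / sqrt(d) = 0.85 / 0.0004147288 = 2049.5 MPa
sigma = sigma_0 + k/sqrt(d) = 56 + 2049.5 = 2105.5 MPa

2105.5


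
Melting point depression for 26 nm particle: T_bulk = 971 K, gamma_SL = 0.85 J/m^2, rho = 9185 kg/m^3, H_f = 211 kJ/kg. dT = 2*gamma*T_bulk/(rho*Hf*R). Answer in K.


Radius R = 26/2 = 13 nm = 1.3e-08 m
Convert H_f = 211 kJ/kg = 211000 J/kg
dT = 2 * gamma_SL * T_bulk / (rho * H_f * R)
dT = 2 * 0.85 * 971 / (9185 * 211000 * 1.3e-08)
dT = 65.5 K

65.5


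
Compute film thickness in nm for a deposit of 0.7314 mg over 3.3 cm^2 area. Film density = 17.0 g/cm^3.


Convert: m = 0.7314 mg = 7.3140e-07 kg, A = 3.3 cm^2 = 3.3000e-04 m^2, rho = 17.0 g/cm^3 = 17000 kg/m^3
t = m / (A * rho)
t = 7.3140e-07 / (3.3000e-04 * 17000)
t = 1.3037e-07 m = 130.4 nm

130.4


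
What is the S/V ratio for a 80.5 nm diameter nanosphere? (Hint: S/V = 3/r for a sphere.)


Radius r = 80.5/2 = 40.25 nm
S/V = 3 / r = 3 / 40.25
S/V = 0.0745 nm^-1

0.0745


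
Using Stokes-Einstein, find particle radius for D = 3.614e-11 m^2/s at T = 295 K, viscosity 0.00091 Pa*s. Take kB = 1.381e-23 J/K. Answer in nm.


Stokes-Einstein: R = kB*T / (6*pi*eta*D)
R = 1.381e-23 * 295 / (6 * pi * 0.00091 * 3.614e-11)
R = 6.57181e-09 m = 6.57 nm

6.57


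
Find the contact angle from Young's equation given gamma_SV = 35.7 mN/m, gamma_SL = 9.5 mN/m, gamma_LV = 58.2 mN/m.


cos(theta) = (gamma_SV - gamma_SL) / gamma_LV
cos(theta) = (35.7 - 9.5) / 58.2
cos(theta) = 0.450172
theta = arccos(0.450172) = 63.25 degrees

63.25


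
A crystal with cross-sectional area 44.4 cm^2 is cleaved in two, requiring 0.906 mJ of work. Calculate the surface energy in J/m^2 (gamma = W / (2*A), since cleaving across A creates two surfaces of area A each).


Convert: A = 44.4 cm^2 = 0.00444 m^2, W = 0.906 mJ = 0.000906 J
Cleaving exposes two faces of area A, so total new surface = 2*A and gamma = W / (2*A)
gamma = 0.000906 / (2 * 0.00444)
gamma = 0.102 J/m^2

0.102


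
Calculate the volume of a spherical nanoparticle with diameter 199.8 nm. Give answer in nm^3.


Radius r = 199.8/2 = 99.9 nm
Volume V = (4/3) * pi * r^3
V = (4/3) * pi * (99.9)^3
V = 4176236.4 nm^3

4176236.4


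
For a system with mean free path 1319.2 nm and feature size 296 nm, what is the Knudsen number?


Knudsen number Kn = lambda / L
Kn = 1319.2 / 296
Kn = 4.4568

4.4568


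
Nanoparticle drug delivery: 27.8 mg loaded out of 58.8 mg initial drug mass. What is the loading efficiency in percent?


Drug loading efficiency = (drug loaded / drug initial) * 100
DLE = 27.8 / 58.8 * 100
DLE = 0.4728 * 100
DLE = 47.28%

47.28


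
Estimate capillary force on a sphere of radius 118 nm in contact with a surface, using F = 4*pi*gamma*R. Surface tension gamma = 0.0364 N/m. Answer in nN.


Convert radius: R = 118 nm = 1.18e-07 m
F = 4 * pi * gamma * R
F = 4 * pi * 0.0364 * 1.18e-07
F = 5.39751e-08 N = 53.9751 nN

53.9751


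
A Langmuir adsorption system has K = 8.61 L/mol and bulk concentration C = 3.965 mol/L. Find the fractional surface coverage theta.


Langmuir isotherm: theta = K*C / (1 + K*C)
K*C = 8.61 * 3.965 = 34.13865
theta = 34.13865 / (1 + 34.13865) = 34.13865 / 35.13865
theta = 0.9715

0.9715


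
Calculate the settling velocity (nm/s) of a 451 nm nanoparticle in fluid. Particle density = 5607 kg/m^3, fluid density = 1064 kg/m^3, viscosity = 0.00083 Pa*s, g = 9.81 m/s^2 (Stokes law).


Radius R = 451/2 nm = 2.255e-07 m
Density difference = 5607 - 1064 = 4543 kg/m^3
v = 2 * R^2 * (rho_p - rho_f) * g / (9 * eta)
v = 2 * (2.255e-07)^2 * 4543 * 9.81 / (9 * 0.00083)
v = 6.06756e-07 m/s = 606.7562 nm/s

606.7562


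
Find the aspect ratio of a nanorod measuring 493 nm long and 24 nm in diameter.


Aspect ratio AR = length / diameter
AR = 493 / 24
AR = 20.54

20.54


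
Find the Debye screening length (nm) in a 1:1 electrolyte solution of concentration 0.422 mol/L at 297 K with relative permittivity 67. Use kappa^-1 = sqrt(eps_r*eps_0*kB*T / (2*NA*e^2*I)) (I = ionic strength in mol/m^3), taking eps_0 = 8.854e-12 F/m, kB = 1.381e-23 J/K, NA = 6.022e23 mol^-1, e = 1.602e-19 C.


Ionic strength I = 0.422 * 1^2 * 1000 = 422 mol/m^3
kappa^-1 = sqrt(67 * 8.854e-12 * 1.381e-23 * 297 / (2 * 6.022e23 * (1.602e-19)^2 * 422))
kappa^-1 = 0.432 nm

0.432


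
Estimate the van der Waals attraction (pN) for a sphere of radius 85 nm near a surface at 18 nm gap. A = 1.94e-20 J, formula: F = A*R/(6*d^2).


Convert to SI: R = 85 nm = 8.5e-08 m, d = 18 nm = 1.8e-08 m
F = A * R / (6 * d^2)
F = 1.94e-20 * 8.5e-08 / (6 * (1.8e-08)^2)
F = 8.48251e-13 N = 0.848 pN

0.848


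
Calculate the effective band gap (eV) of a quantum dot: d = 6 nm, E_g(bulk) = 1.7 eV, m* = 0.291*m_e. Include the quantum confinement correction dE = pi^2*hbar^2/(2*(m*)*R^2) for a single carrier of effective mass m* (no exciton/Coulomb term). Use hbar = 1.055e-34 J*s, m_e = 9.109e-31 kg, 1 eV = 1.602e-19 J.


Radius R = 6/2 nm = 3e-09 m
Confinement energy dE = pi^2 * hbar^2 / (2 * m_eff * m_e * R^2)
dE = pi^2 * (1.055e-34)^2 / (2 * 0.291 * 9.109e-31 * (3e-09)^2) J, divided by 1.602e-19 J/eV
dE = 0.1437 eV
Total band gap = E_g(bulk) + dE = 1.7 + 0.1437 = 1.8437 eV

1.8437


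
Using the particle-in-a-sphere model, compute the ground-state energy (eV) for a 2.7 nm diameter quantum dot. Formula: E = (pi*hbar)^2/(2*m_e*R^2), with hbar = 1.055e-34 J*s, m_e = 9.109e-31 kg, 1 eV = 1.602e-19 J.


Radius R = 2.7/2 = 1.35 nm = 1.35e-09 m
E = (pi * 1.055e-34)^2 / (2 * 9.109e-31 * (1.35e-09)^2)
E(J) = 3.30854e-20
E = E(J) / 1.602e-19 = 0.2065 eV

0.2065


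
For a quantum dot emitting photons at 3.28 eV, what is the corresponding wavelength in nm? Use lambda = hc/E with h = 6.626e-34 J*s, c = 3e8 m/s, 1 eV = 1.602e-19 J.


Convert energy: E = 3.28 eV = 3.28 * 1.602e-19 = 5.25456e-19 J
lambda = h*c / E = 6.626e-34 * 3e8 / 5.25456e-19
lambda = 3.783e-07 m = 378.3 nm

378.3


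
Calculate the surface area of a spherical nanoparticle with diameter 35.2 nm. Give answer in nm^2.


Radius r = 35.2/2 = 17.6 nm
Surface area SA = 4 * pi * r^2
SA = 4 * pi * (17.6)^2
SA = 3892.56 nm^2

3892.56


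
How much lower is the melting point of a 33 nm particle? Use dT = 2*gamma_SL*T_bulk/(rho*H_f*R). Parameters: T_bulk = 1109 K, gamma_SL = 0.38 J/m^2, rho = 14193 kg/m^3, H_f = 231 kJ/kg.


Radius R = 33/2 = 16.5 nm = 1.65e-08 m
Convert H_f = 231 kJ/kg = 231000 J/kg
dT = 2 * gamma_SL * T_bulk / (rho * H_f * R)
dT = 2 * 0.38 * 1109 / (14193 * 231000 * 1.65e-08)
dT = 15.6 K

15.6


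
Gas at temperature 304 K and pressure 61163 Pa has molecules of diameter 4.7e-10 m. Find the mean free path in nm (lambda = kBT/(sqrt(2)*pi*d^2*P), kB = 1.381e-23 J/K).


Mean free path: lambda = kB*T / (sqrt(2) * pi * d^2 * P)
lambda = 1.381e-23 * 304 / (sqrt(2) * pi * (4.7e-10)^2 * 61163)
lambda = 6.99388e-08 m
lambda = 69.94 nm

69.94


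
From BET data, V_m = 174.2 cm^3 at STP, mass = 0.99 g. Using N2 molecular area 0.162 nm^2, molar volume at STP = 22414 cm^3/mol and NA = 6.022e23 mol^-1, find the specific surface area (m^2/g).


Number of moles in monolayer = V_m / 22414 = 174.2 / 22414 = 0.00777193
Number of molecules = moles * NA = 0.00777193 * 6.022e23
SA = molecules * sigma / mass
SA = (174.2 / 22414) * 6.022e23 * 0.162e-18 / 0.99
SA = 765.9 m^2/g

765.9


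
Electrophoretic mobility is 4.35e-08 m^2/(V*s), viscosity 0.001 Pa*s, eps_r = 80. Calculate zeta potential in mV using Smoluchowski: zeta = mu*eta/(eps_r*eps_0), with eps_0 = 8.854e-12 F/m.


Smoluchowski equation: zeta = mu * eta / (eps_r * eps_0)
zeta = 4.35e-08 * 0.001 / (80 * 8.854e-12)
zeta = 0.061413 V = 61.41 mV

61.41


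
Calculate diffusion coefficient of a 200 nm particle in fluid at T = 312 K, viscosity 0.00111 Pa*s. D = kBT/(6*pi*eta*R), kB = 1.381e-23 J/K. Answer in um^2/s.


Radius R = 200/2 = 100 nm = 1e-07 m
D = kB*T / (6*pi*eta*R)
D = 1.381e-23 * 312 / (6 * pi * 0.00111 * 1e-07)
D = 2.05932e-12 m^2/s = 2.059 um^2/s

2.059


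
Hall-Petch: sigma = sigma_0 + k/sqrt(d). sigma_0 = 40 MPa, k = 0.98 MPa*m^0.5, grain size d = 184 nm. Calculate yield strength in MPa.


d = 184 nm = 1.84e-07 m
sqrt(d) = 0.0004289522
Hall-Petch contribution = k / sqrt(d) = 0.98 / 0.0004289522 = 2284.6 MPa
sigma = sigma_0 + k/sqrt(d) = 40 + 2284.6 = 2324.6 MPa

2324.6


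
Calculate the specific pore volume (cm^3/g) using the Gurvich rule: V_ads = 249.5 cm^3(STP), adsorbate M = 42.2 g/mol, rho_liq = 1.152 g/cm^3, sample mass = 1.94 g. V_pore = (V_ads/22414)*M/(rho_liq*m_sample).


Moles adsorbed n = V_ads / 22414 = 249.5 / 22414 = 1.113144e-02 mol
Liquid volume V_liq = n * M / rho_liq = 1.113144e-02 * 42.2 / 1.152 = 0.40777 cm^3
Specific pore volume V_pore = V_liq / m_sample = 0.40777 / 1.94
V_pore = 0.2102 cm^3/g

0.2102


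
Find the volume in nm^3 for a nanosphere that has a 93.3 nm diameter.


Radius r = 93.3/2 = 46.65 nm
Volume V = (4/3) * pi * r^3
V = (4/3) * pi * (46.65)^3
V = 425249.25 nm^3

425249.25


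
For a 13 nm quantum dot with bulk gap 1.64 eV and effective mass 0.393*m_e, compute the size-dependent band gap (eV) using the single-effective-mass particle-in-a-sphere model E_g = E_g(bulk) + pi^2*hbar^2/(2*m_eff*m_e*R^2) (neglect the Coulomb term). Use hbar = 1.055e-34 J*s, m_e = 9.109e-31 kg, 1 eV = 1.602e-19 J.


Radius R = 13/2 nm = 6.5e-09 m
Confinement energy dE = pi^2 * hbar^2 / (2 * m_eff * m_e * R^2)
dE = pi^2 * (1.055e-34)^2 / (2 * 0.393 * 9.109e-31 * (6.5e-09)^2) J, divided by 1.602e-19 J/eV
dE = 0.0227 eV
Total band gap = E_g(bulk) + dE = 1.64 + 0.0227 = 1.6627 eV

1.6627


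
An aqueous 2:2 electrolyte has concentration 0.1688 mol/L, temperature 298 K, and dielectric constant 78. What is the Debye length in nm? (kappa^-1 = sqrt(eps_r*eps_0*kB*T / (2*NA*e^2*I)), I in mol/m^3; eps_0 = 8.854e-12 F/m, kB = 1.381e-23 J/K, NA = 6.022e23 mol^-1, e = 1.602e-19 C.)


Ionic strength I = 0.1688 * 2^2 * 1000 = 675.2 mol/m^3
kappa^-1 = sqrt(78 * 8.854e-12 * 1.381e-23 * 298 / (2 * 6.022e23 * (1.602e-19)^2 * 675.2))
kappa^-1 = 0.369 nm

0.369


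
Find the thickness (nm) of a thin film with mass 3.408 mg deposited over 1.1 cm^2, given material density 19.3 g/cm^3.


Convert: m = 3.408 mg = 3.4080e-06 kg, A = 1.1 cm^2 = 1.1000e-04 m^2, rho = 19.3 g/cm^3 = 19300 kg/m^3
t = m / (A * rho)
t = 3.4080e-06 / (1.1000e-04 * 19300)
t = 1.6053e-06 m = 1605.3 nm

1605.3


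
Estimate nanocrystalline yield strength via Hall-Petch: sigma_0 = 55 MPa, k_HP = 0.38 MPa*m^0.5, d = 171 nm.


d = 171 nm = 1.71e-07 m
sqrt(d) = 0.0004135215
Hall-Petch contribution = k / sqrt(d) = 0.38 / 0.0004135215 = 918.9 MPa
sigma = sigma_0 + k/sqrt(d) = 55 + 918.9 = 973.9 MPa

973.9


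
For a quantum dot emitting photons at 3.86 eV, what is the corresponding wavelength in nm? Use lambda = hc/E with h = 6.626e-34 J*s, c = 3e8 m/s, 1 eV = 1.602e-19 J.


Convert energy: E = 3.86 eV = 3.86 * 1.602e-19 = 6.18372e-19 J
lambda = h*c / E = 6.626e-34 * 3e8 / 6.18372e-19
lambda = 3.21457e-07 m = 321.5 nm

321.5


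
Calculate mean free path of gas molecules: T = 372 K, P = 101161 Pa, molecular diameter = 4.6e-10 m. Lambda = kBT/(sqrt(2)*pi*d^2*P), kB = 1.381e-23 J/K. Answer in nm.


Mean free path: lambda = kB*T / (sqrt(2) * pi * d^2 * P)
lambda = 1.381e-23 * 372 / (sqrt(2) * pi * (4.6e-10)^2 * 101161)
lambda = 5.40186e-08 m
lambda = 54.02 nm

54.02


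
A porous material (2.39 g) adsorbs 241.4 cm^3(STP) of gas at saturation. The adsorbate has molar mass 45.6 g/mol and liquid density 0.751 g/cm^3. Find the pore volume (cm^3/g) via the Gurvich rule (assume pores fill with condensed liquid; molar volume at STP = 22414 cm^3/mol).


Moles adsorbed n = V_ads / 22414 = 241.4 / 22414 = 1.077005e-02 mol
Liquid volume V_liq = n * M / rho_liq = 1.077005e-02 * 45.6 / 0.751 = 0.65395 cm^3
Specific pore volume V_pore = V_liq / m_sample = 0.65395 / 2.39
V_pore = 0.2736 cm^3/g

0.2736


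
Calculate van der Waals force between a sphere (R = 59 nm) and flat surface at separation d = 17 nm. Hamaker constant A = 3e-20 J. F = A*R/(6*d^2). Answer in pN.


Convert to SI: R = 59 nm = 5.9e-08 m, d = 17 nm = 1.7e-08 m
F = A * R / (6 * d^2)
F = 3e-20 * 5.9e-08 / (6 * (1.7e-08)^2)
F = 1.02076e-12 N = 1.021 pN

1.021


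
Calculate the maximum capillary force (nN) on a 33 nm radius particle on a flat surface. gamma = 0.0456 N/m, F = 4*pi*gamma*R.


Convert radius: R = 33 nm = 3.3e-08 m
F = 4 * pi * gamma * R
F = 4 * pi * 0.0456 * 3.3e-08
F = 1.89099e-08 N = 18.9099 nN

18.9099


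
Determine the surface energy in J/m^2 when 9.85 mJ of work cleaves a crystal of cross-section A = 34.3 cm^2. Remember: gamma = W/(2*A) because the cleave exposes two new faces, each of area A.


Convert: A = 34.3 cm^2 = 0.00343 m^2, W = 9.85 mJ = 0.00985 J
Cleaving exposes two faces of area A, so total new surface = 2*A and gamma = W / (2*A)
gamma = 0.00985 / (2 * 0.00343)
gamma = 1.436 J/m^2

1.436


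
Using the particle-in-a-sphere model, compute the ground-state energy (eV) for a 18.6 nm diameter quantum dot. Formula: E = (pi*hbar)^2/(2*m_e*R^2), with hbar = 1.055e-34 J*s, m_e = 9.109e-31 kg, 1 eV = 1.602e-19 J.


Radius R = 18.6/2 = 9.3 nm = 9.3e-09 m
E = (pi * 1.055e-34)^2 / (2 * 9.109e-31 * (9.3e-09)^2)
E(J) = 6.97169e-22
E = E(J) / 1.602e-19 = 0.0044 eV

0.0044


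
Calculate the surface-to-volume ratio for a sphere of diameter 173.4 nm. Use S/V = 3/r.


Radius r = 173.4/2 = 86.7 nm
S/V = 3 / r = 3 / 86.7
S/V = 0.0346 nm^-1

0.0346


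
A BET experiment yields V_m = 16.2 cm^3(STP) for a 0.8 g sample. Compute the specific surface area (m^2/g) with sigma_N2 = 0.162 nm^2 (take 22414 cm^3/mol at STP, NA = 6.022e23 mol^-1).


Number of moles in monolayer = V_m / 22414 = 16.2 / 22414 = 0.00072276
Number of molecules = moles * NA = 0.00072276 * 6.022e23
SA = molecules * sigma / mass
SA = (16.2 / 22414) * 6.022e23 * 0.162e-18 / 0.8
SA = 88.1 m^2/g

88.1


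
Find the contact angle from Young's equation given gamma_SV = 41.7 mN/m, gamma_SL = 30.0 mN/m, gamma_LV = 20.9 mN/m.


cos(theta) = (gamma_SV - gamma_SL) / gamma_LV
cos(theta) = (41.7 - 30.0) / 20.9
cos(theta) = 0.559809
theta = arccos(0.559809) = 55.96 degrees

55.96


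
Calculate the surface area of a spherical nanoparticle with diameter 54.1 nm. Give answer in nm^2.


Radius r = 54.1/2 = 27.05 nm
Surface area SA = 4 * pi * r^2
SA = 4 * pi * (27.05)^2
SA = 9194.84 nm^2

9194.84


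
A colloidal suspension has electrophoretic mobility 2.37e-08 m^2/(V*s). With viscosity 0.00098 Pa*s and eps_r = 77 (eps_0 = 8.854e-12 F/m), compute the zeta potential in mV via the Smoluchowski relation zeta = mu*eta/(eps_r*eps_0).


Smoluchowski equation: zeta = mu * eta / (eps_r * eps_0)
zeta = 2.37e-08 * 0.00098 / (77 * 8.854e-12)
zeta = 0.034068 V = 34.07 mV

34.07


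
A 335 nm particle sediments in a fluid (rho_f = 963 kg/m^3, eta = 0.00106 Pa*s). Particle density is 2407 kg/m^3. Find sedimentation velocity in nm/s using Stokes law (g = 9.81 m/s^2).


Radius R = 335/2 nm = 1.675e-07 m
Density difference = 2407 - 963 = 1444 kg/m^3
v = 2 * R^2 * (rho_p - rho_f) * g / (9 * eta)
v = 2 * (1.675e-07)^2 * 1444 * 9.81 / (9 * 0.00106)
v = 8.33197e-08 m/s = 83.3197 nm/s

83.3197


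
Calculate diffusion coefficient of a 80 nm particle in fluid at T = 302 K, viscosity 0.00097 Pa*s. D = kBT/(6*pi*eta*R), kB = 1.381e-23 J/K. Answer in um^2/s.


Radius R = 80/2 = 40 nm = 4e-08 m
D = kB*T / (6*pi*eta*R)
D = 1.381e-23 * 302 / (6 * pi * 0.00097 * 4e-08)
D = 5.70253e-12 m^2/s = 5.703 um^2/s

5.703


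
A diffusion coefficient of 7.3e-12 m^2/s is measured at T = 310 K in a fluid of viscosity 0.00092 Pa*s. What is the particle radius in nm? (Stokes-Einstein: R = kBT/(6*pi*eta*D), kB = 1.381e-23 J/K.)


Stokes-Einstein: R = kB*T / (6*pi*eta*D)
R = 1.381e-23 * 310 / (6 * pi * 0.00092 * 7.3e-12)
R = 3.38177e-08 m = 33.82 nm

33.82


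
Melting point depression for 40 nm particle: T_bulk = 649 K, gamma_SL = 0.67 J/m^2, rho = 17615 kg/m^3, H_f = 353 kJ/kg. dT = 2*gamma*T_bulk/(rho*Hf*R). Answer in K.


Radius R = 40/2 = 20 nm = 2e-08 m
Convert H_f = 353 kJ/kg = 353000 J/kg
dT = 2 * gamma_SL * T_bulk / (rho * H_f * R)
dT = 2 * 0.67 * 649 / (17615 * 353000 * 2e-08)
dT = 7.0 K

7.0


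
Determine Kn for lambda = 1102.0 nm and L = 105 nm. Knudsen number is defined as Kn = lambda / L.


Knudsen number Kn = lambda / L
Kn = 1102.0 / 105
Kn = 10.4952

10.4952


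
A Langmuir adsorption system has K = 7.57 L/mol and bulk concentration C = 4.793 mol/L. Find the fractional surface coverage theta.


Langmuir isotherm: theta = K*C / (1 + K*C)
K*C = 7.57 * 4.793 = 36.28301
theta = 36.28301 / (1 + 36.28301) = 36.28301 / 37.28301
theta = 0.9732

0.9732


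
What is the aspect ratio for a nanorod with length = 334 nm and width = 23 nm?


Aspect ratio AR = length / diameter
AR = 334 / 23
AR = 14.52

14.52


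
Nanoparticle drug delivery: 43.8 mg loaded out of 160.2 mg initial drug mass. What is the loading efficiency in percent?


Drug loading efficiency = (drug loaded / drug initial) * 100
DLE = 43.8 / 160.2 * 100
DLE = 0.2734 * 100
DLE = 27.34%

27.34


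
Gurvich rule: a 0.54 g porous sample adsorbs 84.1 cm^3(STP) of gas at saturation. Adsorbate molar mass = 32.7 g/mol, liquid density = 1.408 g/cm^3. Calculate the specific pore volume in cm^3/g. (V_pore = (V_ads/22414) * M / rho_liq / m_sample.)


Moles adsorbed n = V_ads / 22414 = 84.1 / 22414 = 3.752119e-03 mol
Liquid volume V_liq = n * M / rho_liq = 3.752119e-03 * 32.7 / 1.408 = 0.08714 cm^3
Specific pore volume V_pore = V_liq / m_sample = 0.08714 / 0.54
V_pore = 0.1614 cm^3/g

0.1614


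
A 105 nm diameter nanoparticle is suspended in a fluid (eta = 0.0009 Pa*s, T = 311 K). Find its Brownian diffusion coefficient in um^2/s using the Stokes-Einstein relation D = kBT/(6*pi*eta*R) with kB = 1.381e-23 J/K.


Radius R = 105/2 = 52.5 nm = 5.25e-08 m
D = kB*T / (6*pi*eta*R)
D = 1.381e-23 * 311 / (6 * pi * 0.0009 * 5.25e-08)
D = 4.82227e-12 m^2/s = 4.822 um^2/s

4.822


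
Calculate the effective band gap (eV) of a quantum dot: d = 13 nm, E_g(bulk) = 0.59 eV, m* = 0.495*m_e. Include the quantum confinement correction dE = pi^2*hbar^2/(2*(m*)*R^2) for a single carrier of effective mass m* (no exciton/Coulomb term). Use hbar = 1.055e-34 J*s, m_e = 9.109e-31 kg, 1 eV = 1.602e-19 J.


Radius R = 13/2 nm = 6.5e-09 m
Confinement energy dE = pi^2 * hbar^2 / (2 * m_eff * m_e * R^2)
dE = pi^2 * (1.055e-34)^2 / (2 * 0.495 * 9.109e-31 * (6.5e-09)^2) J, divided by 1.602e-19 J/eV
dE = 0.018 eV
Total band gap = E_g(bulk) + dE = 0.59 + 0.018 = 0.608 eV

0.608


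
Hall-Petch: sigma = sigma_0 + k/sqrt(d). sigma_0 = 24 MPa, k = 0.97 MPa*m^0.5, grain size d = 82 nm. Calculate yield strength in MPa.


d = 82 nm = 8.2e-08 m
sqrt(d) = 0.0002863564
Hall-Petch contribution = k / sqrt(d) = 0.97 / 0.0002863564 = 3387.4 MPa
sigma = sigma_0 + k/sqrt(d) = 24 + 3387.4 = 3411.4 MPa

3411.4


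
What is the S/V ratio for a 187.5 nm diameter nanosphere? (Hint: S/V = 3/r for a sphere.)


Radius r = 187.5/2 = 93.75 nm
S/V = 3 / r = 3 / 93.75
S/V = 0.032 nm^-1

0.032


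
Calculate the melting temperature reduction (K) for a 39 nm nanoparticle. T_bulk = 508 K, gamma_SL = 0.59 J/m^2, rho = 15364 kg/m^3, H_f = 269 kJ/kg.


Radius R = 39/2 = 19.5 nm = 1.95e-08 m
Convert H_f = 269 kJ/kg = 269000 J/kg
dT = 2 * gamma_SL * T_bulk / (rho * H_f * R)
dT = 2 * 0.59 * 508 / (15364 * 269000 * 1.95e-08)
dT = 7.4 K

7.4


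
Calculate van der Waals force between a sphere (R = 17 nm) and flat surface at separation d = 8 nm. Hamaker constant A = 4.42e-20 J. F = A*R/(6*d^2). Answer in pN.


Convert to SI: R = 17 nm = 1.7e-08 m, d = 8 nm = 8e-09 m
F = A * R / (6 * d^2)
F = 4.42e-20 * 1.7e-08 / (6 * (8e-09)^2)
F = 1.95677e-12 N = 1.957 pN

1.957
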